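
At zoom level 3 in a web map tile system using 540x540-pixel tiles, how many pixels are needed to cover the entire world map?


tiles per axis = 2^3 = 8
total tiles = 8^2 = 64
pixels per axis = 8 * 540 = 4320
total pixels = 4320^2 = 18662400

18662400 pixels


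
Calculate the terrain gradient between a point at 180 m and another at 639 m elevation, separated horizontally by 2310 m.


gradient = (639 - 180) / 2310 = 459 / 2310 = 0.1987

0.1987


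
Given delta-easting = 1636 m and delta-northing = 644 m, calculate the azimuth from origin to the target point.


az = atan2(1636, 644) = 68.5 deg
adjusted to 0-360: 68.5 degrees

68.5 degrees


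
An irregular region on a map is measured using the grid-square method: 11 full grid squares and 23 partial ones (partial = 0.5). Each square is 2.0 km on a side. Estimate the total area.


effective squares = 11 + 23 * 0.5 = 22.5
area = 22.5 * 4.0 = 90.0 km^2

90.0 km^2


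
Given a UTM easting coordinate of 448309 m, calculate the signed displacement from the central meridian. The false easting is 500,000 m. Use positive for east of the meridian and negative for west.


displacement = 448309 - 500000 = -51691 m

-51691 m


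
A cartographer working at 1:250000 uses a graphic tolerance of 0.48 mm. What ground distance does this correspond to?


ground = 0.48 mm * 250000 / 1000 = 120.0 m

120.0 m


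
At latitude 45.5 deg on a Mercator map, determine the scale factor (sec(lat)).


SF = 1 / cos(45.5) = 1 / 0.700909 = 1.427

1.427


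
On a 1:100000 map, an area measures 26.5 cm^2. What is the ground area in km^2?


ground_area = 26.5 * (100000/100)^2 = 26500000.0 m^2 = 26.5 km^2

26.5 km^2


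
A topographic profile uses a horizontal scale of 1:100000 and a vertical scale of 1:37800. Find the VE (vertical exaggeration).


VE = horizontal_scale / vertical_scale = 100000 / 37800 ≈ 2.6

2.6x


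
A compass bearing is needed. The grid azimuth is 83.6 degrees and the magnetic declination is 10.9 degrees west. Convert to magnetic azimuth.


magnetic azimuth = grid azimuth - declination (east +ve)
mag_az = 83.6 - -10.9 = 94.5 degrees

94.5 degrees


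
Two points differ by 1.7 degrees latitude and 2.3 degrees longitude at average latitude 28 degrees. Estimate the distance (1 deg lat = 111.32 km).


dlat_km = 1.7 * 111.32 = 189.244
dlon_km = 2.3 * 111.32 * cos(28) ≈ 226.066
dist = sqrt(189.244^2 + 226.066^2) ≈ 294.8 km

294.8 km


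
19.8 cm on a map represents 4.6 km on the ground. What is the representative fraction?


ground = 4.6 km = 460000 cm; RF denominator = ground / map = 460000 / 19.8 ≈ 23232; RF = 1:23232

1:23232


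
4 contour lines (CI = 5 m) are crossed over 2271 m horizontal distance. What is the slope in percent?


elevation change = 4 * 5 = 20 m
slope = 20 / 2271 * 100 = 0.9%

0.9%


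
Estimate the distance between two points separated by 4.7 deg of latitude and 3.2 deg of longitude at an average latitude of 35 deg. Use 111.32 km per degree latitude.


dlat_km = 4.7 * 111.32 = 523.204
dlon_km = 3.2 * 111.32 * cos(35) ≈ 291.802
dist = sqrt(523.204^2 + 291.802^2) ≈ 599.1 km

599.1 km


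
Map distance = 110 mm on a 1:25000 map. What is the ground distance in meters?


ground = 110 mm * 25000 / 1000 = 2750.0 m

2750.0 m


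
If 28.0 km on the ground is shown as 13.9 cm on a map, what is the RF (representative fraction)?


ground = 28.0 km = 2800000 cm; RF denominator = ground / map = 2800000 / 13.9 ≈ 201439; RF = 1:201439

1:201439


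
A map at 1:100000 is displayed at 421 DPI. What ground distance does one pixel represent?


pixel_cm = 2.54 / 421 ≈ 0.006033 cm
ground = pixel_cm * 100000 / 100 = 2.54 * 100000 / (421 * 100) = 254000 / 42100 ≈ 6.03 m

6.03 m


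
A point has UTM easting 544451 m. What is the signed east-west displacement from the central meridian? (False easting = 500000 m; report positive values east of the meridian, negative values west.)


displacement = 544451 - 500000 = 44451 m

44451 m


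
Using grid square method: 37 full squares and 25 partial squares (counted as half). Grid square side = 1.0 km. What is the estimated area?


effective squares = 37 + 25 * 0.5 = 49.5
area = 49.5 * 1.0 = 49.5 km^2

49.5 km^2


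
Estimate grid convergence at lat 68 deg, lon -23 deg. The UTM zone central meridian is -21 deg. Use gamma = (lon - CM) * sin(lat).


gamma = (-23 - -21) * sin(68) = -2 * 0.927184 = -1.854 degrees

-1.854 degrees


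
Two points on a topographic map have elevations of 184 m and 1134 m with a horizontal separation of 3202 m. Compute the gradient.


gradient = (1134 - 184) / 3202 = 950 / 3202 = 0.2967

0.2967


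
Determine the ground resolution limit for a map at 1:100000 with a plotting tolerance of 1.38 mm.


ground = 1.38 mm * 100000 / 1000 = 138.0 m

138.0 m


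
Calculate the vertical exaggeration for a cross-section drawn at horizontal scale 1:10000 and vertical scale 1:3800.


VE = horizontal_scale / vertical_scale = 10000 / 3800 ≈ 2.6

2.6x


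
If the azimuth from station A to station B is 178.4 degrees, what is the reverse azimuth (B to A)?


back azimuth = (178.4 + 180) mod 360 = 358.4 degrees

358.4 degrees


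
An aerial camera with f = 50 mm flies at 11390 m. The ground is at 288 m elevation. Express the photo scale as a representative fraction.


scale = f / (H - h) = 50 mm / 11102 m = 50 / 11102000 = 1:222040

1:222040


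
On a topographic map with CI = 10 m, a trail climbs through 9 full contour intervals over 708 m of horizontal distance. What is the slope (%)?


elevation change = 9 * 10 = 90 m
slope = 90 / 708 * 100 = 12.7%

12.7%


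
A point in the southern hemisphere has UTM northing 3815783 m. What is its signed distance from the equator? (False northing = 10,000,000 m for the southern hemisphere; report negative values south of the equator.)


For southern: actual = 3815783 - 10000000 = -6184217 m

-6184217 m


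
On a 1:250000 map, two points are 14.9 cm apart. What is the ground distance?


ground = 14.9 cm * 250000 / 100 = 37250.0 m = 37.25 km

37.25 km


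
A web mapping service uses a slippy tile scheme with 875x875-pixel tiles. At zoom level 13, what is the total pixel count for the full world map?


tiles per axis = 2^13 = 8192
total tiles = 8192^2 = 67108864
pixels per axis = 8192 * 875 = 7168000
total pixels = 7168000^2 = 51380224000000

51380224000000 pixels


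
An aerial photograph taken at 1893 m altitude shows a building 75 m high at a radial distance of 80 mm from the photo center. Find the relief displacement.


d = h * r / H = 75 * 80 / 1893 = 3.17 mm

3.17 mm


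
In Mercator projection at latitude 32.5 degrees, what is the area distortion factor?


area_distortion = 1/cos^2(32.5) = 1.406

1.406


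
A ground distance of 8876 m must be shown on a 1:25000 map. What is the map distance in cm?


map_cm = 8876 * 100 / 25000 = 35.504 cm ≈ 35.5 cm

35.5 cm


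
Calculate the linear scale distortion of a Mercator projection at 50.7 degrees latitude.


SF = 1 / cos(50.7) = 1 / 0.633381 = 1.579

1.579


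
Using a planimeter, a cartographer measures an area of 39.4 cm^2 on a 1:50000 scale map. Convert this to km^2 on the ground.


ground_area = 39.4 * (50000/100)^2 = 9850000.0 m^2 = 9.85 km^2

9.85 km^2


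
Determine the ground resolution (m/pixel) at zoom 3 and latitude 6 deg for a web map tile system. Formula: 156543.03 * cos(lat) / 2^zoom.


res = 156543.03 * cos(6) / 2^3 = 156543.03 * 0.9945219 / 8 = 19460.68 m/pixel

19460.68 m/pixel


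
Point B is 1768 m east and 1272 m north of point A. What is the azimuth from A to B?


az = atan2(1768, 1272) = 54.3 deg
adjusted to 0-360: 54.3 degrees

54.3 degrees


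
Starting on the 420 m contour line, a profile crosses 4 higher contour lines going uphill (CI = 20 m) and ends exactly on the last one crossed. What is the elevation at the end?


elevation = 420 + 4 * 20 = 500 m

500 m


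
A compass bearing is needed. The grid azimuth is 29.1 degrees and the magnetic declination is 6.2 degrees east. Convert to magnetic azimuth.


magnetic azimuth = grid azimuth - declination (east +ve)
mag_az = 29.1 - 6.2 = 22.9 degrees

22.9 degrees


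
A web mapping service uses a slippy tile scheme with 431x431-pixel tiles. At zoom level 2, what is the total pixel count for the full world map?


tiles per axis = 2^2 = 4
total tiles = 4^2 = 16
pixels per axis = 4 * 431 = 1724
total pixels = 1724^2 = 2972176

2972176 pixels


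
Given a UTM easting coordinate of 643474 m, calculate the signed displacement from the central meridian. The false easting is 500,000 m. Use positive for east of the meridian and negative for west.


displacement = 643474 - 500000 = 143474 m

143474 m


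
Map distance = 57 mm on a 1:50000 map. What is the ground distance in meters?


ground = 57 mm * 50000 / 1000 = 2850.0 m

2850.0 m


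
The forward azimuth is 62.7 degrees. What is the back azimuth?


back azimuth = (62.7 + 180) mod 360 = 242.7 degrees

242.7 degrees


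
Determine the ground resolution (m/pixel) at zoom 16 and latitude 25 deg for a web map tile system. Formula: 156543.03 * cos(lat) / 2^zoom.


res = 156543.03 * cos(25) / 2^16 = 156543.03 * 0.90630779 / 65536 = 2.16 m/pixel

2.16 m/pixel


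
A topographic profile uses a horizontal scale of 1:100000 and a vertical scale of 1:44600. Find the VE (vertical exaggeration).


VE = horizontal_scale / vertical_scale = 100000 / 44600 ≈ 2.2

2.2x


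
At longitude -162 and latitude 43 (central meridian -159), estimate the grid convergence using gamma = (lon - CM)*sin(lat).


gamma = (-162 - -159) * sin(43) = -3 * 0.681998 = -2.046 degrees

-2.046 degrees


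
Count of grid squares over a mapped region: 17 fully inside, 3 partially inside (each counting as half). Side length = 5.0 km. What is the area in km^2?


effective squares = 17 + 3 * 0.5 = 18.5
area = 18.5 * 25.0 = 462.5 km^2

462.5 km^2


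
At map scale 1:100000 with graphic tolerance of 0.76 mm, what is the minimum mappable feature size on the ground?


ground = 0.76 mm * 100000 / 1000 = 76.0 m

76.0 m


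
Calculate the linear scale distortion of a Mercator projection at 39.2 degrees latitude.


SF = 1 / cos(39.2) = 1 / 0.774944 = 1.29

1.29


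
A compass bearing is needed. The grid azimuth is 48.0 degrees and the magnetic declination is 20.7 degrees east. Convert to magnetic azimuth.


magnetic azimuth = grid azimuth - declination (east +ve)
mag_az = 48.0 - 20.7 = 27.3 degrees

27.3 degrees


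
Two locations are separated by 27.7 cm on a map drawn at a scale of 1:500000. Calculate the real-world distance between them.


ground = 27.7 cm * 500000 / 100 = 138500.0 m = 138.5 km

138.5 km


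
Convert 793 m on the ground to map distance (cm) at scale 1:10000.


map_cm = 793 * 100 / 10000 = 7.93 cm

7.93 cm


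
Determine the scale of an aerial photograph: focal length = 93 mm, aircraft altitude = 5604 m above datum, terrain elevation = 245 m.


scale = f / (H - h) = 93 mm / 5359 m = 93 / 5359000 = 1:57624

1:57624


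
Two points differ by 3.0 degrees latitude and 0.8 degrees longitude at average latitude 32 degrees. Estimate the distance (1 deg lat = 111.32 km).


dlat_km = 3.0 * 111.32 = 333.96
dlon_km = 0.8 * 111.32 * cos(32) ≈ 75.524
dist = sqrt(333.96^2 + 75.524^2) ≈ 342.4 km

342.4 km


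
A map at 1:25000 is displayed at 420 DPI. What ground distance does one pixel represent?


pixel_cm = 2.54 / 420 ≈ 0.006048 cm
ground = pixel_cm * 25000 / 100 = 2.54 * 25000 / (420 * 100) = 63500 / 42000 ≈ 1.51 m

1.51 m


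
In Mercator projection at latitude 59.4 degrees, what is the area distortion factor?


area_distortion = 1/cos^2(59.4) = 3.859

3.859


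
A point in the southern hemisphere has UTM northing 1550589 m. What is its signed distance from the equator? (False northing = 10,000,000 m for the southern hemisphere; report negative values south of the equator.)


For southern: actual = 1550589 - 10000000 = -8449411 m

-8449411 m


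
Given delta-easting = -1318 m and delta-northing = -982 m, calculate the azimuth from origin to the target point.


az = atan2(-1318, -982) = -126.7 deg
adjusted to 0-360: 233.3 degrees

233.3 degrees


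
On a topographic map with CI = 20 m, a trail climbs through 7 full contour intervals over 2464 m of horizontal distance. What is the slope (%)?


elevation change = 7 * 20 = 140 m
slope = 140 / 2464 * 100 = 5.7%

5.7%


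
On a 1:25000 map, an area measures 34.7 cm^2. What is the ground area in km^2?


ground_area = 34.7 * (25000/100)^2 = 2168750.0 m^2 = 2.16875 km^2 ≈ 2.169 km^2

2.169 km^2


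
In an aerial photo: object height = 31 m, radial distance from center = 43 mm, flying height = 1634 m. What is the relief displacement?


d = h * r / H = 31 * 43 / 1634 = 0.82 mm

0.82 mm


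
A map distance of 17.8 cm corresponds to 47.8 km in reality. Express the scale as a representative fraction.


ground = 47.8 km = 4780000 cm; RF denominator = ground / map = 4780000 / 17.8 ≈ 268539; RF = 1:268539

1:268539


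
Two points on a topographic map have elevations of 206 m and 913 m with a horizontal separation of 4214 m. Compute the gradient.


gradient = (913 - 206) / 4214 = 707 / 4214 = 0.1678

0.1678


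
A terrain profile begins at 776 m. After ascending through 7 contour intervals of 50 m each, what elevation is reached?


elevation = 776 + 7 * 50 = 1126 m

1126 m


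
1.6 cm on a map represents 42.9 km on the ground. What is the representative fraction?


ground = 42.9 km = 4290000 cm; RF denominator = ground / map = 4290000 / 1.6 = 2681250; RF = 1:2681250

1:2681250


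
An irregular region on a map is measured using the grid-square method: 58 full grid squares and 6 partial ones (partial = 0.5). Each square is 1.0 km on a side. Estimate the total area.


effective squares = 58 + 6 * 0.5 = 61.0
area = 61.0 * 1.0 = 61.0 km^2

61.0 km^2


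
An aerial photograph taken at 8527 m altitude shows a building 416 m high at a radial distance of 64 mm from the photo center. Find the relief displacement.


d = h * r / H = 416 * 64 / 8527 = 3.12 mm

3.12 mm


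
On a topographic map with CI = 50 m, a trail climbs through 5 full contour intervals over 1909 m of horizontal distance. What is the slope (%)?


elevation change = 5 * 50 = 250 m
slope = 250 / 1909 * 100 = 13.1%

13.1%


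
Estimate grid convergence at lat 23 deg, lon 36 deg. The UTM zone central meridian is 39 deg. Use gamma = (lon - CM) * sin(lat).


gamma = (36 - 39) * sin(23) = -3 * 0.390731 = -1.172 degrees

-1.172 degrees


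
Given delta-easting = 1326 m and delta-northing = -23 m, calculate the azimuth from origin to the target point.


az = atan2(1326, -23) = 91.0 deg
adjusted to 0-360: 91.0 degrees

91.0 degrees


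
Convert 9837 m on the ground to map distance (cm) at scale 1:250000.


map_cm = 9837 * 100 / 250000 = 3.9348 cm ≈ 3.93 cm

3.93 cm


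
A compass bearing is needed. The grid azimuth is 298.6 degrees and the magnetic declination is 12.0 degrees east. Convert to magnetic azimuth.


magnetic azimuth = grid azimuth - declination (east +ve)
mag_az = 298.6 - 12.0 = 286.6 degrees

286.6 degrees


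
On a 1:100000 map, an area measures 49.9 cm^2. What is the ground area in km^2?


ground_area = 49.9 * (100000/100)^2 = 49900000.0 m^2 = 49.9 km^2

49.9 km^2


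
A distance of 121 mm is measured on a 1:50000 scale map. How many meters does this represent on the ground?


ground = 121 mm * 50000 / 1000 = 6050.0 m

6050.0 m


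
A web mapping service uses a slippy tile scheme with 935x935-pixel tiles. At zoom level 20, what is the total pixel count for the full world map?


tiles per axis = 2^20 = 1048576
total tiles = 1048576^2 = 1099511627776
pixels per axis = 1048576 * 935 = 980418560
total pixels = 980418560^2 = 961220552792473600

961220552792473600 pixels


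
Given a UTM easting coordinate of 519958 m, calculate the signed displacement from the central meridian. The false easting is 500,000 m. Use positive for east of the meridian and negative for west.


displacement = 519958 - 500000 = 19958 m

19958 m


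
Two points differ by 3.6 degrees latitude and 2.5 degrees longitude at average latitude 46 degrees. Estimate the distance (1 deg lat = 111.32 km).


dlat_km = 3.6 * 111.32 = 400.752
dlon_km = 2.5 * 111.32 * cos(46) ≈ 193.323
dist = sqrt(400.752^2 + 193.323^2) ≈ 444.9 km

444.9 km


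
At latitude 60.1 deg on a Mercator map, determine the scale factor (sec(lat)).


SF = 1 / cos(60.1) = 1 / 0.498488 = 2.006

2.006


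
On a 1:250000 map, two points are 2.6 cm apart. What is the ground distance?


ground = 2.6 cm * 250000 / 100 = 6500.0 m = 6.5 km

6.5 km


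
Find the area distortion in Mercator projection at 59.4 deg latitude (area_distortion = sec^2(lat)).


area_distortion = 1/cos^2(59.4) = 3.859

3.859


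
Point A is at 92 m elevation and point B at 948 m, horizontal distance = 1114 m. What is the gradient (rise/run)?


gradient = (948 - 92) / 1114 = 856 / 1114 = 0.7684

0.7684


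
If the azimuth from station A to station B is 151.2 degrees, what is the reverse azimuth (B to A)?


back azimuth = (151.2 + 180) mod 360 = 331.2 degrees

331.2 degrees


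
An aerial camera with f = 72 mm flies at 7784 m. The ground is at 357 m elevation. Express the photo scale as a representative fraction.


scale = f / (H - h) = 72 mm / 7427 m = 72 / 7427000 = 1:103153

1:103153


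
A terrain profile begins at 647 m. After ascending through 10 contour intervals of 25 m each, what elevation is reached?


elevation = 647 + 10 * 25 = 897 m

897 m


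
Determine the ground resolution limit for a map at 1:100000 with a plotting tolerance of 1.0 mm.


ground = 1.0 mm * 100000 / 1000 = 100.0 m

100.0 m


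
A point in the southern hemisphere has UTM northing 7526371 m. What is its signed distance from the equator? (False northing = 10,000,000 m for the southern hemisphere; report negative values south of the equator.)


For southern: actual = 7526371 - 10000000 = -2473629 m

-2473629 m


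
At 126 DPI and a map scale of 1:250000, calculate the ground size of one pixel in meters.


pixel_cm = 2.54 / 126 ≈ 0.020159 cm
ground = pixel_cm * 250000 / 100 = 2.54 * 250000 / (126 * 100) = 635000 / 12600 ≈ 50.4 m

50.4 m


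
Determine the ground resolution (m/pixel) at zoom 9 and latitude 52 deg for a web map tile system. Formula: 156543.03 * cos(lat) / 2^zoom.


res = 156543.03 * cos(52) / 2^9 = 156543.03 * 0.61566148 / 512 = 188.24 m/pixel

188.24 m/pixel


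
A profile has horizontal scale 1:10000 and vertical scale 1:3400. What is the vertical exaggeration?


VE = horizontal_scale / vertical_scale = 10000 / 3400 ≈ 2.9

2.9x


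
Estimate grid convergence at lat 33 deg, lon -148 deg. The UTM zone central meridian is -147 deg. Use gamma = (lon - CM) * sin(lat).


gamma = (-148 - -147) * sin(33) = -1 * 0.544639 = -0.545 degrees

-0.545 degrees


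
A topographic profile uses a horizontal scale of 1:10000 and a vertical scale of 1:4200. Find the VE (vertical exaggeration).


VE = horizontal_scale / vertical_scale = 10000 / 4200 ≈ 2.4

2.4x


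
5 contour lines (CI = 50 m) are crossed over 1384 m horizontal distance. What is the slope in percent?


elevation change = 5 * 50 = 250 m
slope = 250 / 1384 * 100 = 18.1%

18.1%


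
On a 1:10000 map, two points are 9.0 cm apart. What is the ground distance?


ground = 9.0 cm * 10000 / 100 = 900.0 m

900.0 m


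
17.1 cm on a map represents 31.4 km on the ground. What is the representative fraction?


ground = 31.4 km = 3140000 cm; RF denominator = ground / map = 3140000 / 17.1 ≈ 183626; RF = 1:183626

1:183626


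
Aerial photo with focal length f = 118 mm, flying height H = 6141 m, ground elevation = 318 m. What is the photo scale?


scale = f / (H - h) = 118 mm / 5823 m = 118 / 5823000 = 1:49347

1:49347


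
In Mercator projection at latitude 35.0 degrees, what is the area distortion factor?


area_distortion = 1/cos^2(35.0) = 1.49

1.49


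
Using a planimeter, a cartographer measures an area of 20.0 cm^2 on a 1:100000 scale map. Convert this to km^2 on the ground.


ground_area = 20.0 * (100000/100)^2 = 20000000.0 m^2 = 20.0 km^2

20.0 km^2


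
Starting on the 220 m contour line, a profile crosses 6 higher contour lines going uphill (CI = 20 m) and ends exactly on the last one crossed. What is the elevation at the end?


elevation = 220 + 6 * 20 = 340 m

340 m


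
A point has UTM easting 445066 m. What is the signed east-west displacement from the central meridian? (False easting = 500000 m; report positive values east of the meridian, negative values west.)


displacement = 445066 - 500000 = -54934 m

-54934 m


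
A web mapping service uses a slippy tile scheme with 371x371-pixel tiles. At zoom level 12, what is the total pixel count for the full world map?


tiles per axis = 2^12 = 4096
total tiles = 4096^2 = 16777216
pixels per axis = 4096 * 371 = 1519616
total pixels = 1519616^2 = 2309232787456

2309232787456 pixels


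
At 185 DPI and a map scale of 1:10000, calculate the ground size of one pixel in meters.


pixel_cm = 2.54 / 185 ≈ 0.01373 cm
ground = pixel_cm * 10000 / 100 = 2.54 * 10000 / (185 * 100) = 25400 / 18500 ≈ 1.37 m

1.37 m


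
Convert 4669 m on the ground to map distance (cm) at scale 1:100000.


map_cm = 4669 * 100 / 100000 = 4.669 cm ≈ 4.67 cm

4.67 cm


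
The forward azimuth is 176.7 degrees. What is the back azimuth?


back azimuth = (176.7 + 180) mod 360 = 356.7 degrees

356.7 degrees


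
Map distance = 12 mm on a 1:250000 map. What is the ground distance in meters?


ground = 12 mm * 250000 / 1000 = 3000.0 m

3000.0 m


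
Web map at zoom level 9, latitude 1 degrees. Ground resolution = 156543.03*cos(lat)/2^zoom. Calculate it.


res = 156543.03 * cos(1) / 2^9 = 156543.03 * 0.9998477 / 512 = 305.7 m/pixel

305.7 m/pixel


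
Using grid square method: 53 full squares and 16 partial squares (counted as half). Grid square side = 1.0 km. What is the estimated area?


effective squares = 53 + 16 * 0.5 = 61.0
area = 61.0 * 1.0 = 61.0 km^2

61.0 km^2


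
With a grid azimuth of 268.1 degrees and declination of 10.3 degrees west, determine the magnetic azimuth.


magnetic azimuth = grid azimuth - declination (east +ve)
mag_az = 268.1 - -10.3 = 278.4 degrees

278.4 degrees


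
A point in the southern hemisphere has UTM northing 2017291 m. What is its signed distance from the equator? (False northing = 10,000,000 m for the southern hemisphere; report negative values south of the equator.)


For southern: actual = 2017291 - 10000000 = -7982709 m

-7982709 m


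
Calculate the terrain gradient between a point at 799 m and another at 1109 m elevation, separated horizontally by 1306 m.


gradient = (1109 - 799) / 1306 = 310 / 1306 = 0.2374

0.2374


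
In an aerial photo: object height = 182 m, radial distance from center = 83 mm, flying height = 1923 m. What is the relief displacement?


d = h * r / H = 182 * 83 / 1923 = 7.86 mm

7.86 mm


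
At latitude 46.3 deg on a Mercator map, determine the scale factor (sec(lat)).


SF = 1 / cos(46.3) = 1 / 0.690882 = 1.447

1.447


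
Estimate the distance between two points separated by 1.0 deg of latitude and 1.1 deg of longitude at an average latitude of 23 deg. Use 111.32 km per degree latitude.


dlat_km = 1.0 * 111.32 = 111.32
dlon_km = 1.1 * 111.32 * cos(23) ≈ 112.718
dist = sqrt(111.32^2 + 112.718^2) ≈ 158.4 km

158.4 km


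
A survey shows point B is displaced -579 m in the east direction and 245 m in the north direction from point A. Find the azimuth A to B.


az = atan2(-579, 245) = -67.1 deg
adjusted to 0-360: 292.9 degrees

292.9 degrees


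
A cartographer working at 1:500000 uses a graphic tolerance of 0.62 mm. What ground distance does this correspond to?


ground = 0.62 mm * 500000 / 1000 = 310.0 m

310.0 m


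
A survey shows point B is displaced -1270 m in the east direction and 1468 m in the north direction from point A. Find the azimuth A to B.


az = atan2(-1270, 1468) = -40.9 deg
adjusted to 0-360: 319.1 degrees

319.1 degrees


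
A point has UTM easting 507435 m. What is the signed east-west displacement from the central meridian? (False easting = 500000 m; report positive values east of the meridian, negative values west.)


displacement = 507435 - 500000 = 7435 m

7435 m


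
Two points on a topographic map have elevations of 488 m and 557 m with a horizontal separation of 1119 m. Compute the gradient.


gradient = (557 - 488) / 1119 = 69 / 1119 = 0.0617

0.0617


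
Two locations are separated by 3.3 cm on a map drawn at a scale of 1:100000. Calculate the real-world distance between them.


ground = 3.3 cm * 100000 / 100 = 3300.0 m = 3.3 km

3.3 km


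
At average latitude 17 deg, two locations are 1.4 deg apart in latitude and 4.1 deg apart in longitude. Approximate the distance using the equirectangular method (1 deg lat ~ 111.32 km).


dlat_km = 1.4 * 111.32 = 155.848
dlon_km = 4.1 * 111.32 * cos(17) ≈ 436.469
dist = sqrt(155.848^2 + 436.469^2) ≈ 463.5 km

463.5 km


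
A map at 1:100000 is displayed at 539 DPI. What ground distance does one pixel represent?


pixel_cm = 2.54 / 539 ≈ 0.004712 cm
ground = pixel_cm * 100000 / 100 = 2.54 * 100000 / (539 * 100) = 254000 / 53900 ≈ 4.71 m

4.71 m


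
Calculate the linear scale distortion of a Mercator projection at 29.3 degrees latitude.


SF = 1 / cos(29.3) = 1 / 0.872069 = 1.147

1.147


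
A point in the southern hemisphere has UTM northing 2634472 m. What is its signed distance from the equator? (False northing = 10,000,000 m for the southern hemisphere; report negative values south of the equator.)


For southern: actual = 2634472 - 10000000 = -7365528 m

-7365528 m


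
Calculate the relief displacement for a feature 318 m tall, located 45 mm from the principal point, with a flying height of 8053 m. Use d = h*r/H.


d = h * r / H = 318 * 45 / 8053 = 1.78 mm

1.78 mm


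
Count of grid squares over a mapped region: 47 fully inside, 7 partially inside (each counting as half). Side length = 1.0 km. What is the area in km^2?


effective squares = 47 + 7 * 0.5 = 50.5
area = 50.5 * 1.0 = 50.5 km^2

50.5 km^2


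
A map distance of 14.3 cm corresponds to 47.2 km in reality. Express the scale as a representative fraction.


ground = 47.2 km = 4720000 cm; RF denominator = ground / map = 4720000 / 14.3 ≈ 330070; RF = 1:330070

1:330070


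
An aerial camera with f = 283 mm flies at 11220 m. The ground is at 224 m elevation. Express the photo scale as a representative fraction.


scale = f / (H - h) = 283 mm / 10996 m = 283 / 10996000 = 1:38855

1:38855


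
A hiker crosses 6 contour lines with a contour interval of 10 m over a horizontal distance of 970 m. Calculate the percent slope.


elevation change = 6 * 10 = 60 m
slope = 60 / 970 * 100 = 6.2%

6.2%


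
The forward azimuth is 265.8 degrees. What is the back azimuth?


back azimuth = (265.8 + 180) mod 360 = 85.8 degrees

85.8 degrees


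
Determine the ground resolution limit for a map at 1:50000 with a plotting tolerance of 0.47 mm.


ground = 0.47 mm * 50000 / 1000 = 23.5 m

23.5 m


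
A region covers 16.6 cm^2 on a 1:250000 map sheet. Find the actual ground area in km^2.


ground_area = 16.6 * (250000/100)^2 = 103750000.0 m^2 = 103.75 km^2

103.75 km^2


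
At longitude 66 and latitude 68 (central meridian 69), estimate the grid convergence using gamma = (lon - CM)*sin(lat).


gamma = (66 - 69) * sin(68) = -3 * 0.927184 = -2.782 degrees

-2.782 degrees


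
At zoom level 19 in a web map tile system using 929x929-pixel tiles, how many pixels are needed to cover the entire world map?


tiles per axis = 2^19 = 524288
total tiles = 524288^2 = 274877906944
pixels per axis = 524288 * 929 = 487063552
total pixels = 487063552^2 = 237230903686856704

237230903686856704 pixels


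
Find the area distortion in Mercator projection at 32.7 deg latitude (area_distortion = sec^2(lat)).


area_distortion = 1/cos^2(32.7) = 1.412

1.412


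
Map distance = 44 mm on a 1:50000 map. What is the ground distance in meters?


ground = 44 mm * 50000 / 1000 = 2200.0 m

2200.0 m


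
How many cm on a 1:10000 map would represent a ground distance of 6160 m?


map_cm = 6160 * 100 / 10000 = 61.6 cm

61.6 cm


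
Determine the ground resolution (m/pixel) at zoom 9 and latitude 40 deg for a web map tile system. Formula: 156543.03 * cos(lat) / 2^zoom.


res = 156543.03 * cos(40) / 2^9 = 156543.03 * 0.76604444 / 512 = 234.22 m/pixel

234.22 m/pixel


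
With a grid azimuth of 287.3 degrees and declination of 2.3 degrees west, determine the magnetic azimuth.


magnetic azimuth = grid azimuth - declination (east +ve)
mag_az = 287.3 - -2.3 = 289.6 degrees

289.6 degrees


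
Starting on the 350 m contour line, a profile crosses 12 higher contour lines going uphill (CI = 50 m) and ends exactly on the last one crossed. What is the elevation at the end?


elevation = 350 + 12 * 50 = 950 m

950 m


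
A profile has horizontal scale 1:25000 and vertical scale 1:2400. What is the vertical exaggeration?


VE = horizontal_scale / vertical_scale = 25000 / 2400 ≈ 10.4

10.4x


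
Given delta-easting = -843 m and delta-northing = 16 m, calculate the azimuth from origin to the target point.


az = atan2(-843, 16) = -88.9 deg
adjusted to 0-360: 271.1 degrees

271.1 degrees


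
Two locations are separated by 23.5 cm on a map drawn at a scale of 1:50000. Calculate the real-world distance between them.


ground = 23.5 cm * 50000 / 100 = 11750.0 m = 11.75 km

11.75 km


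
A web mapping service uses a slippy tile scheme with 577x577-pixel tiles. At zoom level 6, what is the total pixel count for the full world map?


tiles per axis = 2^6 = 64
total tiles = 64^2 = 4096
pixels per axis = 64 * 577 = 36928
total pixels = 36928^2 = 1363677184

1363677184 pixels


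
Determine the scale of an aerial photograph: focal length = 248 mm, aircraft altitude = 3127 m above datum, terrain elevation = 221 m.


scale = f / (H - h) = 248 mm / 2906 m = 248 / 2906000 = 1:11718

1:11718


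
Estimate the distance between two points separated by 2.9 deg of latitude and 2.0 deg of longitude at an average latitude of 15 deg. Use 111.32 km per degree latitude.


dlat_km = 2.9 * 111.32 = 322.828
dlon_km = 2.0 * 111.32 * cos(15) ≈ 215.054
dist = sqrt(322.828^2 + 215.054^2) ≈ 387.9 km

387.9 km


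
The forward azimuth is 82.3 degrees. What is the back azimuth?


back azimuth = (82.3 + 180) mod 360 = 262.3 degrees

262.3 degrees


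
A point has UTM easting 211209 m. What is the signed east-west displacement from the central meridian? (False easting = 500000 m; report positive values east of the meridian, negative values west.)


displacement = 211209 - 500000 = -288791 m

-288791 m


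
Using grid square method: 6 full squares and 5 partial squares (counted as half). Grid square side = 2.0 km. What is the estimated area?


effective squares = 6 + 5 * 0.5 = 8.5
area = 8.5 * 4.0 = 34.0 km^2

34.0 km^2


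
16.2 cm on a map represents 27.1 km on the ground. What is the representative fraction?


ground = 27.1 km = 2710000 cm; RF denominator = ground / map = 2710000 / 16.2 ≈ 167284; RF = 1:167284

1:167284


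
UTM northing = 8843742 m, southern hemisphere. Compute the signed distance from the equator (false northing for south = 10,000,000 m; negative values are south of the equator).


For southern: actual = 8843742 - 10000000 = -1156258 m

-1156258 m


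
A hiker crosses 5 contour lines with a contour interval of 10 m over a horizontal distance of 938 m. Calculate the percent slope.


elevation change = 5 * 10 = 50 m
slope = 50 / 938 * 100 = 5.3%

5.3%


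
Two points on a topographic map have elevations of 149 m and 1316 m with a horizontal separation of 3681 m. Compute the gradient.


gradient = (1316 - 149) / 3681 = 1167 / 3681 = 0.317

0.317


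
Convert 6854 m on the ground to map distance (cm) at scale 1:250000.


map_cm = 6854 * 100 / 250000 = 2.7416 cm ≈ 2.74 cm

2.74 cm


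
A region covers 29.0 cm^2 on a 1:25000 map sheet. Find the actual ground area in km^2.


ground_area = 29.0 * (25000/100)^2 = 1812500.0 m^2 = 1.8125 km^2 ≈ 1.813 km^2

1.813 km^2


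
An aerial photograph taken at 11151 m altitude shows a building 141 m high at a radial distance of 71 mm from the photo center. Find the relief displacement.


d = h * r / H = 141 * 71 / 11151 = 0.9 mm

0.9 mm


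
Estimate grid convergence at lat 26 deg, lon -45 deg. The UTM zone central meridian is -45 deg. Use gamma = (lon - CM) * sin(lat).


gamma = (-45 - -45) * sin(26) = 0 * 0.438371 = 0.0 degrees

0.0 degrees


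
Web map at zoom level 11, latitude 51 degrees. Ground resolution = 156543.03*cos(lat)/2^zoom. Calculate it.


res = 156543.03 * cos(51) / 2^11 = 156543.03 * 0.62932039 / 2048 = 48.1 m/pixel

48.1 m/pixel


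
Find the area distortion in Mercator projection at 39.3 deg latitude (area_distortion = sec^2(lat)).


area_distortion = 1/cos^2(39.3) = 1.67

1.67


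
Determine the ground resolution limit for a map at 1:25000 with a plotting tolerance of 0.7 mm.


ground = 0.7 mm * 25000 / 1000 = 17.5 m

17.5 m


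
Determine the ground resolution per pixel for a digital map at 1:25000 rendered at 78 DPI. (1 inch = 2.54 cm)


pixel_cm = 2.54 / 78 ≈ 0.032564 cm
ground = pixel_cm * 25000 / 100 = 2.54 * 25000 / (78 * 100) = 63500 / 7800 ≈ 8.14 m

8.14 m


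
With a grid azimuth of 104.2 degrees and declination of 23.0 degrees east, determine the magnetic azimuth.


magnetic azimuth = grid azimuth - declination (east +ve)
mag_az = 104.2 - 23.0 = 81.2 degrees

81.2 degrees


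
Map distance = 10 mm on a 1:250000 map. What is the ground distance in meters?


ground = 10 mm * 250000 / 1000 = 2500.0 m

2500.0 m


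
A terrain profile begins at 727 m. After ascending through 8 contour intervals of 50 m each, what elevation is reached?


elevation = 727 + 8 * 50 = 1127 m

1127 m


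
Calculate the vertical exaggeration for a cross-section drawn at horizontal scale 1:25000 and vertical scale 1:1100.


VE = horizontal_scale / vertical_scale = 25000 / 1100 ≈ 22.7

22.7x


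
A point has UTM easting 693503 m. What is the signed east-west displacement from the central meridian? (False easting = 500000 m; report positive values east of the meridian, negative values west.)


displacement = 693503 - 500000 = 193503 m

193503 m


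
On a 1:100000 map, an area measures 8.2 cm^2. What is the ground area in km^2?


ground_area = 8.2 * (100000/100)^2 = 8200000.0 m^2 = 8.2 km^2

8.2 km^2


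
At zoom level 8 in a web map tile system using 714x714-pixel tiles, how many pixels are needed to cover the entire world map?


tiles per axis = 2^8 = 256
total tiles = 256^2 = 65536
pixels per axis = 256 * 714 = 182784
total pixels = 182784^2 = 33409990656

33409990656 pixels


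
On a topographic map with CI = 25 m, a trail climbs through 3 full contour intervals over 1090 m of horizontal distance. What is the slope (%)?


elevation change = 3 * 25 = 75 m
slope = 75 / 1090 * 100 = 6.9%

6.9%


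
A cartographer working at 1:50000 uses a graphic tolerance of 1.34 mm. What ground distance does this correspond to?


ground = 1.34 mm * 50000 / 1000 = 67.0 m

67.0 m


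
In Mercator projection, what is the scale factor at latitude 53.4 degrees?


SF = 1 / cos(53.4) = 1 / 0.596225 = 1.677

1.677


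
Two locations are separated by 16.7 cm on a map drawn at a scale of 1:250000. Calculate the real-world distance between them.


ground = 16.7 cm * 250000 / 100 = 41750.0 m = 41.75 km

41.75 km


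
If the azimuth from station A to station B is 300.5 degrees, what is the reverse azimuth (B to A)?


back azimuth = (300.5 + 180) mod 360 = 120.5 degrees

120.5 degrees


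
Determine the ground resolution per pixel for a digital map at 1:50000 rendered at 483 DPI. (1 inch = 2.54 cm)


pixel_cm = 2.54 / 483 ≈ 0.005259 cm
ground = pixel_cm * 50000 / 100 = 2.54 * 50000 / (483 * 100) = 127000 / 48300 ≈ 2.63 m

2.63 m


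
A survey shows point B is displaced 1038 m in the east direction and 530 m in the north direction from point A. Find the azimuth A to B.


az = atan2(1038, 530) = 63.0 deg
adjusted to 0-360: 63.0 degrees

63.0 degrees


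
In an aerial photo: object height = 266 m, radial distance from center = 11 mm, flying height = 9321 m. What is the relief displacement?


d = h * r / H = 266 * 11 / 9321 = 0.31 mm

0.31 mm


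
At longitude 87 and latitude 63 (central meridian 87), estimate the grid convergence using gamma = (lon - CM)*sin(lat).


gamma = (87 - 87) * sin(63) = 0 * 0.891007 = 0.0 degrees

0.0 degrees


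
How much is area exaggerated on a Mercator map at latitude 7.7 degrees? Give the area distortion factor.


area_distortion = 1/cos^2(7.7) = 1.018

1.018


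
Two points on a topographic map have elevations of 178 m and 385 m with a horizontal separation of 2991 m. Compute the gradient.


gradient = (385 - 178) / 2991 = 207 / 2991 = 0.0692

0.0692


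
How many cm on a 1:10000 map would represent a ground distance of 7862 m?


map_cm = 7862 * 100 / 10000 = 78.62 cm

78.62 cm


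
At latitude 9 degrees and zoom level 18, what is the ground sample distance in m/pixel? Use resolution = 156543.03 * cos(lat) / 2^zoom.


res = 156543.03 * cos(9) / 2^18 = 156543.03 * 0.98768834 / 262144 = 0.59 m/pixel

0.59 m/pixel


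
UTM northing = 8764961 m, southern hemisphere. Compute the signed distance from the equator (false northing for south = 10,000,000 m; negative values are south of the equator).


For southern: actual = 8764961 - 10000000 = -1235039 m

-1235039 m


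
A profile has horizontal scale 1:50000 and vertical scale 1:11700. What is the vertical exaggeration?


VE = horizontal_scale / vertical_scale = 50000 / 11700 ≈ 4.3

4.3x


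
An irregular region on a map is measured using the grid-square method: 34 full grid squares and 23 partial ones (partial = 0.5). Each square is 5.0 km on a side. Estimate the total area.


effective squares = 34 + 23 * 0.5 = 45.5
area = 45.5 * 25.0 = 1137.5 km^2

1137.5 km^2


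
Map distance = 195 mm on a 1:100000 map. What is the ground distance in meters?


ground = 195 mm * 100000 / 1000 = 19500.0 m

19500.0 m


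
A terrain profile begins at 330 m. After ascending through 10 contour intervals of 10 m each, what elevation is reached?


elevation = 330 + 10 * 10 = 430 m

430 m


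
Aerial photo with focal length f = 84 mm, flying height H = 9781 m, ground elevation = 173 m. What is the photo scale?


scale = f / (H - h) = 84 mm / 9608 m = 84 / 9608000 = 1:114381

1:114381


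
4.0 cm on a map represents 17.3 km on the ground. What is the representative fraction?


ground = 17.3 km = 1730000 cm; RF denominator = ground / map = 1730000 / 4.0 = 432500; RF = 1:432500

1:432500


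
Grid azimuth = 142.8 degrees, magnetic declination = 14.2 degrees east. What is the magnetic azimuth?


magnetic azimuth = grid azimuth - declination (east +ve)
mag_az = 142.8 - 14.2 = 128.6 degrees

128.6 degrees
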